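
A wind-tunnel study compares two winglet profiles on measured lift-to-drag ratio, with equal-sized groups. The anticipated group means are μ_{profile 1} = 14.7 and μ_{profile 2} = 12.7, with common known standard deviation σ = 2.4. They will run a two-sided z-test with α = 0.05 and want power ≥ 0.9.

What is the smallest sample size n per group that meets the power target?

Standardized effect: d = |μ_{profile 1} − μ_{profile 2}| / σ = |14.7 − 12.7| / 2.4 = 0.8333
Set Φ(δ − 1.960) = 0.9; then δ − 1.960 = Φ⁻¹(0.9) = 1.282, giving δ = 3.242.
(For δ > 0 the lower-tail rejection region contributes negligibly to power, so the one-term inversion is standard.)
δ = d·√(n/2) ⇒ n = 2(δ/d)² = 2 × (3.242 / 0.8333)² = 30.26.
Round up to the next whole unit.

n = 31 per group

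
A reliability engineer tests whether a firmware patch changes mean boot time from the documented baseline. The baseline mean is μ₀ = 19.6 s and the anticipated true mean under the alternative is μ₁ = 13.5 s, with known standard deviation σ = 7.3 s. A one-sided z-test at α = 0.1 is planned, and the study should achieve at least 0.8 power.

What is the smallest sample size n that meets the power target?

n = 7

Standardized effect: d = |μ₁ − μ₀| / σ = |13.5 − 19.6| / 7.3 = 0.8356
For power 0.8 need Φ(δ − z_{0.1}) = 0.8, so δ = z_{0.1} + z_{0.20} = 1.282 + 0.842 = 2.123.
δ = d·√n ⇒ n = (δ/d)² = (2.123 / 0.8356)² = 6.46.
Round up to the next whole unit.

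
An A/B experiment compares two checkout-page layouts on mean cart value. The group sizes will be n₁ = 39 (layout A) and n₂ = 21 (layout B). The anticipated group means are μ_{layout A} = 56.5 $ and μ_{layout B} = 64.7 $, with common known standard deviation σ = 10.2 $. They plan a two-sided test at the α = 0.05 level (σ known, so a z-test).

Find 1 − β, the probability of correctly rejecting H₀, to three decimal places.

Power ≈ 0.844

Standardized effect: d = |μ_{layout A} − μ_{layout B}| / σ = |56.5 − 64.7| / 10.2 = 0.8039
Noncentrality parameter: δ = d / √(1/n₁ + 1/n₂) = 0.8039 / √(1/39 + 1/21) = 2.9702
Two-sided α = 0.05 → critical value z_{0.025} = 1.960.
Power = Φ(δ − 1.960) + Φ(−δ − 1.960) = Φ(1.010) + Φ(-4.930) = 0.8438 + 0.0000 = 0.8438.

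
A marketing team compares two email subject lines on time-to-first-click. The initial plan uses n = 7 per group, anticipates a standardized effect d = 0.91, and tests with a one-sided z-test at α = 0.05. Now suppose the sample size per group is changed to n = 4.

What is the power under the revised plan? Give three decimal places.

With n = 4 per group: δ = d·√(n/2) = 0.91 × √(4/2) = 1.2869. Critical value z_{0.05} = 1.645.
Revised power = P(Z > 1.645 − δ) = Φ(-0.358) = 0.3602.

Power ≈ 0.360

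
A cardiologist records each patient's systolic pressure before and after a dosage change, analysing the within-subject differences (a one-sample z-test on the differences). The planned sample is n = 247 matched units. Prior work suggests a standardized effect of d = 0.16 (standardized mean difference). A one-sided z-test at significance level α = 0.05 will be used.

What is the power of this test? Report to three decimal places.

Power ≈ 0.808

Noncentrality parameter: δ = d·√n = 0.16 × √247 = 2.5146
One-sided α = 0.05 → critical value z_{0.05} = 1.645.
Power = P(Z > 1.645 − δ) = Φ(0.870) = 0.8078.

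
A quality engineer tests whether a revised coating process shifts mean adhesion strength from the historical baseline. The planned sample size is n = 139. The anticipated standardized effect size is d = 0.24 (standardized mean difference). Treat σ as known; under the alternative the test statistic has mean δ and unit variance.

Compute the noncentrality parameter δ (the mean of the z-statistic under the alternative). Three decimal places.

The noncentrality parameter scales effect size by the design's sample-size factor: δ = d·√n = 0.24 × √139 = 2.8296

δ ≈ 2.830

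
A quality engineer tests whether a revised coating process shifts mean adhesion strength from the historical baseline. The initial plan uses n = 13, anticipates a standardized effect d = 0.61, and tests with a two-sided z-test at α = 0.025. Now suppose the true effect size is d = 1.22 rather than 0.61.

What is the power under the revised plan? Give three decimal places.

Power ≈ 0.985

With d = 1.22: δ = d·√n = 1.22 × √13 = 4.3988. Critical value z_{0.0125} = 2.241.
Revised power = Φ(δ − 2.241) + Φ(−δ − 2.241) = Φ(2.157) + Φ(-6.640) = 0.9845 + 0.0000 = 0.9845.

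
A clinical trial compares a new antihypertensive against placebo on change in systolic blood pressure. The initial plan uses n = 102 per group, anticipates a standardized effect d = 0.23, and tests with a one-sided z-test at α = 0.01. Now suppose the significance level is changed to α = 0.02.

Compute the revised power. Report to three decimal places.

δ = d·√(n/2) = 0.23 × √(102/2) = 1.6425 (unchanged). New critical value: z_{0.02} = 2.054.
Revised power = P(Z > 2.054 − δ) = Φ(-0.411) = 0.3405.

Power ≈ 0.340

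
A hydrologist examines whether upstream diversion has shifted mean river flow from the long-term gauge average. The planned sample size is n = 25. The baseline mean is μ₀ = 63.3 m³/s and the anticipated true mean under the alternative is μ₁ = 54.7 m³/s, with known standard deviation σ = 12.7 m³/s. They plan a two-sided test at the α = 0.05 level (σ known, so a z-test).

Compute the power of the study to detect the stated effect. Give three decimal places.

Power ≈ 0.923

Standardized effect: d = |μ₁ − μ₀| / σ = |54.7 − 63.3| / 12.7 = 0.6772
Noncentrality parameter: δ = d·√n = 0.6772 × √25 = 3.3858
Two-sided α = 0.05 → critical value z_{0.025} = 1.960.
Power = Φ(δ − 1.960) + Φ(−δ − 1.960) = Φ(1.426) + Φ(-5.346) = 0.9230 + 0.0000 = 0.9230.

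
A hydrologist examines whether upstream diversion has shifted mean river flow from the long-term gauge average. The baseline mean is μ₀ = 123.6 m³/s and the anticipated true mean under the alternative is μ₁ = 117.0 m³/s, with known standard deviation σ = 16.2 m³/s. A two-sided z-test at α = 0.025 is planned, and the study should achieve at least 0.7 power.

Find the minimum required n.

n = 47

Standardized effect: d = |μ₁ − μ₀| / σ = |117.0 − 123.6| / 16.2 = 0.4074
For power 0.7 need Φ(δ − z_{0.0125}) = 0.7, so δ = z_{0.0125} + z_{0.30} = 2.241 + 0.524 = 2.766.
(Ignoring the negligible lower-tail rejection probability gives the usual closed-form inversion.)
δ = d·√n ⇒ n = (δ/d)² = (2.766 / 0.4074)² = 46.09.
Round up to the next whole unit.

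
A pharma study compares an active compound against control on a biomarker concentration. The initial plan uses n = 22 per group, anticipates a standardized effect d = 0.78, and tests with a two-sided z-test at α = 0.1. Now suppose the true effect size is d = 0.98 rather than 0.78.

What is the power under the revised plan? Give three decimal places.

With d = 0.98: δ = d·√(n/2) = 0.98 × √(22/2) = 3.2503. Critical value z_{0.05} = 1.645.
Revised power = Φ(δ − 1.645) + Φ(−δ − 1.645) = Φ(1.605) + Φ(-4.895) = 0.9458 + 0.0000 = 0.9458.

Power ≈ 0.946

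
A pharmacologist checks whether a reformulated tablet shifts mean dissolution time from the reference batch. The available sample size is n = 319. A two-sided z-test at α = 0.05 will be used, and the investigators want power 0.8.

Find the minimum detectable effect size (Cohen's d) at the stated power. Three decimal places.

d ≈ 0.157

Need Φ(δ − 1.960) = 0.8, so δ = 1.960 + 0.842 = 2.802.
(The second rejection-region term Φ(−δ − z_{α/2}) is negligible and dropped.)
δ = d·√n ⇒ d = δ/√n = 2.802/√319 = 0.1569.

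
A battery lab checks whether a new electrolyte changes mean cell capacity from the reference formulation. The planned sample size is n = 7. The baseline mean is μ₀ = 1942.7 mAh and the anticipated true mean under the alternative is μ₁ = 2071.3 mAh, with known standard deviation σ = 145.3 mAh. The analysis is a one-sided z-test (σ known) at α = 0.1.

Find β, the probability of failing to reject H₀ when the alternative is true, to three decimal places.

β ≈ 0.145

Standardized effect: d = |μ₁ − μ₀| / σ = |2071.3 − 1942.7| / 145.3 = 0.8851
Noncentrality parameter: δ = d·√n = 0.8851 × √7 = 2.3417
Critical value for a one-sided test at α = 0.1: z_α = 1.282.
Power = Φ(δ − 1.282) = Φ(1.060) = 0.8555.
Type II error: β = 1 − power = 1 − 0.8555 = 0.1445.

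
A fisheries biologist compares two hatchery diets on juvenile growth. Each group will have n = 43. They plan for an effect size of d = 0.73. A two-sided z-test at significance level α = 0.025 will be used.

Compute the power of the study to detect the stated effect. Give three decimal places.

Noncentrality parameter: δ = d·√(n/2) = 0.73 × √(43/2) = 3.3849
Critical value for a two-sided test at α = 0.025: z_{α/2} = 2.241.
Power = Φ(δ − 2.241) + Φ(−δ − 2.241) = Φ(1.143) + Φ(-5.626) = 0.8736 + 0.0000 = 0.8736.

Power ≈ 0.874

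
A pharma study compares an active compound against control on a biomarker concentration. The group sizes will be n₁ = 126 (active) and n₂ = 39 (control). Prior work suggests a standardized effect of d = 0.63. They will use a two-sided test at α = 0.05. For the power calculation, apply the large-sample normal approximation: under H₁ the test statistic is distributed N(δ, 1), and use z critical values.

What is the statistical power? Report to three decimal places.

Noncentrality parameter: δ = d / √(1/n₁ + 1/n₂) = 0.63 / √(1/126 + 1/39) = 3.4381
Critical value for a two-sided test at α = 0.05: z_{α/2} = 1.960.
Power = Φ(δ − 1.960) + Φ(−δ − 1.960) = Φ(1.478) + Φ(-5.398) = 0.9303 + 0.0000 = 0.9303.

Power ≈ 0.930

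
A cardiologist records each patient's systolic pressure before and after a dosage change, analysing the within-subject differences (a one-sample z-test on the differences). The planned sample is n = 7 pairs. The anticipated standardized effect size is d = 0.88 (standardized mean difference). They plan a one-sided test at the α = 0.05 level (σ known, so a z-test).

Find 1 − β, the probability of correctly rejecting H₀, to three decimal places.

Noncentrality parameter: δ = d·√n = 0.88 × √7 = 2.3283
Critical value for a one-sided test at α = 0.05: z_α = 1.645.
Power = Φ(δ − 1.645) = Φ(0.683) = 0.7528.

Power ≈ 0.753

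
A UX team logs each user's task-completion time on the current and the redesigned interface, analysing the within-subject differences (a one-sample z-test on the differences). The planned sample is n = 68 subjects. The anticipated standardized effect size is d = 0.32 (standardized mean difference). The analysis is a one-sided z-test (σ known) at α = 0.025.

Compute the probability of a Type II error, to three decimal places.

Noncentrality parameter: δ = d·√n = 0.32 × √68 = 2.6388
One-sided α = 0.025 → critical value z_{0.025} = 1.960.
Power = Φ(δ − 1.960) = Φ(0.679) = 0.7514.
Type II error: β = 1 − power = 1 − 0.7514 = 0.2486.

β ≈ 0.249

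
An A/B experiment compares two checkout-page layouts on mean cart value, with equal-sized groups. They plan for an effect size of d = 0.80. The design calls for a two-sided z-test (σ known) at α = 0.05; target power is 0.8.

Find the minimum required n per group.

n = 25 per group

Set Φ(δ − 1.960) = 0.8; then δ − 1.960 = Φ⁻¹(0.8) = 0.842, giving δ = 2.802.
(Ignoring the negligible lower-tail rejection probability gives the usual closed-form inversion.)
δ = d·√(n/2) ⇒ n = 2(δ/d)² = 2 × (2.802 / 0.80)² = 24.53.
Rounding up, n = 25 per group.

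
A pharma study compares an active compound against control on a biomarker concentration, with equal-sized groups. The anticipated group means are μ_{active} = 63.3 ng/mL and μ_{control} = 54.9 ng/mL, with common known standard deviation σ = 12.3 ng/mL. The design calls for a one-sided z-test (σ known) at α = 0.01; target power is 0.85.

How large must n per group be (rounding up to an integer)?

Standardized effect: d = |μ_{active} − μ_{control}| / σ = |63.3 − 54.9| / 12.3 = 0.6829
For power 0.85 need Φ(δ − z_{0.01}) = 0.85, so δ = z_{0.01} + z_{0.15} = 2.326 + 1.036 = 3.363.
δ = d·√(n/2) ⇒ n = 2(δ/d)² = 2 × (3.363 / 0.6829)² = 48.49.
Rounding up, n = 49 per group.

n = 49 per group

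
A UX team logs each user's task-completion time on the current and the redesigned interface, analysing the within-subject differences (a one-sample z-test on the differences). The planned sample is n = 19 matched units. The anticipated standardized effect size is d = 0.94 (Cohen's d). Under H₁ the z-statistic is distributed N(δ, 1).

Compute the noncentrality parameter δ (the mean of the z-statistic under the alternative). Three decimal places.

δ ≈ 4.097

δ = d·√n = 0.94 × √19 = 4.0974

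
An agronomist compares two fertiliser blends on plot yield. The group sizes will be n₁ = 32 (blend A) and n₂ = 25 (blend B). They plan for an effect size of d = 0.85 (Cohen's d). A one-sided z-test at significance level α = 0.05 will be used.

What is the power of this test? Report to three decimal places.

Power ≈ 0.938

Noncentrality parameter: λ = d / √(1/n₁ + 1/n₂) = 0.85 / √(1/32 + 1/25) = 3.1844
Critical value for a one-sided test at α = 0.05: z_α = 1.645.
Power = Φ(λ − 1.645) = Φ(1.540) = 0.9382.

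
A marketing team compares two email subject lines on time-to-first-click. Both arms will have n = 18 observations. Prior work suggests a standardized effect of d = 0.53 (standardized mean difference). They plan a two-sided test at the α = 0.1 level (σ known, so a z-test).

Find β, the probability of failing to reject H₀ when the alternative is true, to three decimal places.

Noncentrality parameter: δ = d·√(n/2) = 0.53 × √(18/2) = 1.5900
Critical value for a two-sided test at α = 0.1: z_{α/2} = 1.645.
Power = Φ(δ − 1.645) + Φ(−δ − 1.645) = Φ(-0.055) + Φ(-3.235) = 0.4781 + 0.0006 = 0.4787.
Type II error: β = 1 − power = 1 − 0.4787 = 0.5213.

β ≈ 0.521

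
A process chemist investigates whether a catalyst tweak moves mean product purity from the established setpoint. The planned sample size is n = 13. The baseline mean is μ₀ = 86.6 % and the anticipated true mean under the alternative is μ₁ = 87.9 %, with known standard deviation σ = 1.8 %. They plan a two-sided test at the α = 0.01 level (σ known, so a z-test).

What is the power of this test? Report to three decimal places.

Standardized effect: d = |μ₁ − μ₀| / σ = |87.9 − 86.6| / 1.8 = 0.7222
Noncentrality parameter: δ = d·√n = 0.7222 × √13 = 2.6040
Critical value for a two-sided test at α = 0.01: z_{α/2} = 2.576.
Power = Φ(δ − 2.576) + Φ(−δ − 2.576) = Φ(0.028) + Φ(-5.180) = 0.5112 + 0.0000 = 0.5112.

Power ≈ 0.511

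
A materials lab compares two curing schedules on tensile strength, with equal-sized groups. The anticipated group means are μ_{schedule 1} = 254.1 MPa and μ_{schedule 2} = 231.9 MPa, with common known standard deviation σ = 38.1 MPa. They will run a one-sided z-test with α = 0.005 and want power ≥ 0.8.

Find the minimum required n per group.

Standardized effect: d = |μ_{schedule 1} − μ_{schedule 2}| / σ = |254.1 − 231.9| / 38.1 = 0.5827
For power 0.8 need Φ(δ − z_{0.005}) = 0.8, so δ = z_{0.005} + z_{0.20} = 2.576 + 0.842 = 3.417.
δ = d·√(n/2) ⇒ n = 2(δ/d)² = 2 × (3.417 / 0.5827)² = 68.80.
Round up to the next whole unit.

n = 69 per group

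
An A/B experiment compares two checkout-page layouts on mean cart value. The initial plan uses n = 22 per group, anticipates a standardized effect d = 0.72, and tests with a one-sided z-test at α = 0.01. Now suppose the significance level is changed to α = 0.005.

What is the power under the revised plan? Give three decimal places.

δ = d·√(n/2) = 0.72 × √(22/2) = 2.3880 (unchanged). New critical value: z_{0.005} = 2.576.
Revised power = P(Z > 2.576 − δ) = Φ(-0.188) = 0.4255.

Power ≈ 0.425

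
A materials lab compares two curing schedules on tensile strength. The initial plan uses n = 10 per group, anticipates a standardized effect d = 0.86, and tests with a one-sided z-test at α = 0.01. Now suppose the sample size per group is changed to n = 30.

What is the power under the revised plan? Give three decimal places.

Power ≈ 0.842

With n = 30 per group: δ = d·√(n/2) = 0.86 × √(30/2) = 3.3308. Critical value z_{0.01} = 2.326.
Revised power = Φ(δ − 2.326) = Φ(1.004) = 0.8424.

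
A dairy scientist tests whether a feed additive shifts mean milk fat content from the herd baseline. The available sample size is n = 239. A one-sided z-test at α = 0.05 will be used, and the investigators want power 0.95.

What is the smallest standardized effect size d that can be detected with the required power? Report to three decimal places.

Need Φ(δ − 1.645) = 0.95, so δ = 1.645 + 1.645 = 3.290.
δ = d·√n ⇒ d = δ/√n = 3.290/√239 = 0.2128.

d ≈ 0.213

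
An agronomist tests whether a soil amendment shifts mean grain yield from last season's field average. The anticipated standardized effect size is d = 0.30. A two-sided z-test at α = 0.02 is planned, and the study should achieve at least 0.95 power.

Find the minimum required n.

For power 0.95 need Φ(δ − z_{0.01}) = 0.95, so δ = z_{0.01} + z_{0.05} = 2.326 + 1.645 = 3.971.
(The Φ(−δ − z_{α/2}) term is vanishingly small for δ > 0 and is dropped in the standard sample-size formula.)
δ = d·√n ⇒ n = (δ/d)² = (3.971 / 0.30)² = 175.23.
Round up to the next whole unit.

n = 176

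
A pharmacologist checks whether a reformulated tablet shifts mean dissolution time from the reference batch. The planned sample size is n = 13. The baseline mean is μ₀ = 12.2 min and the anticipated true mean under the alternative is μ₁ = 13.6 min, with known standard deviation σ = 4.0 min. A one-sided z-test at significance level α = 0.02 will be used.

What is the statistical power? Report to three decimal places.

Standardized effect: d = |μ₁ − μ₀| / σ = |13.6 − 12.2| / 4.0 = 0.3500
Noncentrality parameter: δ = d·√n = 0.3500 × √13 = 1.2619
Critical value for a one-sided test at α = 0.02: z_α = 2.054.
Power = Φ(δ − 2.054) = Φ(-0.792) = 0.2142.

Power ≈ 0.214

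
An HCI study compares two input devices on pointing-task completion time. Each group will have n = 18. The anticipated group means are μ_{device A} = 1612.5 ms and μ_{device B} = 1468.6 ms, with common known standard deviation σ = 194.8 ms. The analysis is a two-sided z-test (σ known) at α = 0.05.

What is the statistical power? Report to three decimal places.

Power ≈ 0.601

Standardized effect: d = |μ_{device A} − μ_{device B}| / σ = |1612.5 − 1468.6| / 194.8 = 0.7387
Noncentrality parameter: δ = d·√(n/2) = 0.7387 × √(18/2) = 2.2161
Critical value for a two-sided test at α = 0.05: z_{α/2} = 1.960.
Power = Φ(δ − 1.960) + Φ(−δ − 1.960) = Φ(0.256) + Φ(-4.176) = 0.6011 + 0.0000 = 0.6011.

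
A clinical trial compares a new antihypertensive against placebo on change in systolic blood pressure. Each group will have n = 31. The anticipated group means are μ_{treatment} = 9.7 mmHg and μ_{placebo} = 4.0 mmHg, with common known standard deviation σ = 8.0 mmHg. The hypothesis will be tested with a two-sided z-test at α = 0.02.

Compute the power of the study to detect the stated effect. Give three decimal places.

Power ≈ 0.684

Standardized effect: d = |μ_{treatment} − μ_{placebo}| / σ = |9.7 − 4.0| / 8.0 = 0.7125
Noncentrality parameter: λ = d·√(n/2) = 0.7125 × √(31/2) = 2.8051
Two-sided α = 0.02 → critical value z_{0.01} = 2.326.
Power = Φ(λ − 2.326) + Φ(−λ − 2.326) = Φ(0.479) + Φ(-5.131) = 0.6839 + 0.0000 = 0.6839.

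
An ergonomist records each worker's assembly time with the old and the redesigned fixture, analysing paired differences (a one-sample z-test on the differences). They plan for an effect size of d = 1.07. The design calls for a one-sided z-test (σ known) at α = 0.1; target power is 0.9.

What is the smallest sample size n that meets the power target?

Set Φ(δ − 1.282) = 0.9; then δ − 1.282 = Φ⁻¹(0.9) = 1.282, giving δ = 2.563.
δ = d·√n ⇒ n = (δ/d)² = (2.563 / 1.07)² = 5.74.
Rounding up, n = 6.

n = 6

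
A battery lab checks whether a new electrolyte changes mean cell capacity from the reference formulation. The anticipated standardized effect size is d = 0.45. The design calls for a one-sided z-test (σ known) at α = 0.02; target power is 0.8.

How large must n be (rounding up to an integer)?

n = 42

For power 0.8 need Φ(δ − z_{0.02}) = 0.8, so δ = z_{0.02} + z_{0.20} = 2.054 + 0.842 = 2.895.
δ = d·√n ⇒ n = (δ/d)² = (2.895 / 0.45)² = 41.40.
Rounding up, n = 42.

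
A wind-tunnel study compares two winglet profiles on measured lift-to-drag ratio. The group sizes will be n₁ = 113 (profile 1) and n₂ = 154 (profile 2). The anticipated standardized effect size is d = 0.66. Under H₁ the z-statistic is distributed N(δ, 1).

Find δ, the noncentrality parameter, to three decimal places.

The noncentrality parameter scales effect size by the design's sample-size factor: δ = d / √(1/n₁ + 1/n₂) = 0.66 / √(1/113 + 1/154) = 5.3283

δ ≈ 5.328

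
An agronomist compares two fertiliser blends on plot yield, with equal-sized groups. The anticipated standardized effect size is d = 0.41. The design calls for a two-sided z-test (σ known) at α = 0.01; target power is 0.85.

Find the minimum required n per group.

n = 156 per group

For power 0.85 need Φ(δ − z_{0.005}) = 0.85, so δ = z_{0.005} + z_{0.15} = 2.576 + 1.036 = 3.612.
(The Φ(−δ − z_{α/2}) term is vanishingly small for δ > 0 and is dropped in the standard sample-size formula.)
δ = d·√(n/2) ⇒ n = 2(δ/d)² = 2 × (3.612 / 0.41)² = 155.25.
Rounding up, n = 156 per group.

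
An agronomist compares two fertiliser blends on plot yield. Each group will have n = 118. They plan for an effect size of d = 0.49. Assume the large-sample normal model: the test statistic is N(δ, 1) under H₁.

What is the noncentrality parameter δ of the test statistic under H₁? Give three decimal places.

δ ≈ 3.764

The noncentrality parameter scales effect size by the design's sample-size factor: δ = d·√(n/2) = 0.49 × √(118/2) = 3.7638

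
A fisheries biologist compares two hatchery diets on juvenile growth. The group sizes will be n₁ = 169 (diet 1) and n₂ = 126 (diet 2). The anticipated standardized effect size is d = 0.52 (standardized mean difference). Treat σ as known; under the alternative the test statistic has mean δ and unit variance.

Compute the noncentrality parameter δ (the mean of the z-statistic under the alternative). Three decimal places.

δ ≈ 4.418

The noncentrality parameter scales effect size by the design's sample-size factor: δ = d / √(1/n₁ + 1/n₂) = 0.52 / √(1/169 + 1/126) = 4.4180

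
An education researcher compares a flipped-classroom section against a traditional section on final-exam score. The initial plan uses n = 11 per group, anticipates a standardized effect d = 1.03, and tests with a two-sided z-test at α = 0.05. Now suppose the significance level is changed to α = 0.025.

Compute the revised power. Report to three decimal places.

δ = d·√(n/2) = 1.03 × √(11/2) = 2.4156 (unchanged). New critical value: z_{0.0125} = 2.241.
Revised power = Φ(δ − 2.241) + Φ(−δ − 2.241) = Φ(0.174) + Φ(-4.657) = 0.5691 + 0.0000 = 0.5691.

Power ≈ 0.569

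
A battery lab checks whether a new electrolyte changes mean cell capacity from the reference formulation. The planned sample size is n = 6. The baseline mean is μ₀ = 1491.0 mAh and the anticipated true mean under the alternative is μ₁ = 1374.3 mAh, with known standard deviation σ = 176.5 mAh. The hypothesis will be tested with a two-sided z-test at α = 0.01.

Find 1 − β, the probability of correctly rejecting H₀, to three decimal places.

Standardized effect: d = |μ₁ − μ₀| / σ = |1374.3 − 1491.0| / 176.5 = 0.6612
Noncentrality parameter: δ = d·√n = 0.6612 × √6 = 1.6196
Critical value for a two-sided test at α = 0.01: z_{α/2} = 2.576.
Power = Φ(δ − 2.576) + Φ(−δ − 2.576) = Φ(-0.956) + Φ(-4.195) = 0.1695 + 0.0000 = 0.1695.

Power ≈ 0.169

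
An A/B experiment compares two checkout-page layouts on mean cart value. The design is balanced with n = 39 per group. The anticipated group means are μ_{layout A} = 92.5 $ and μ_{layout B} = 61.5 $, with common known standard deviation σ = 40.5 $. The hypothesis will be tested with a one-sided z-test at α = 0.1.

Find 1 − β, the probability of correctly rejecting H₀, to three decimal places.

Standardized effect: d = |μ_{layout A} − μ_{layout B}| / σ = |92.5 − 61.5| / 40.5 = 0.7654
Noncentrality parameter: δ = d·√(n/2) = 0.7654 × √(39/2) = 3.3801
Critical value for a one-sided test at α = 0.1: z_α = 1.282.
Power = P(Z > 1.282 − δ) = Φ(2.099) = 0.9821.

Power ≈ 0.982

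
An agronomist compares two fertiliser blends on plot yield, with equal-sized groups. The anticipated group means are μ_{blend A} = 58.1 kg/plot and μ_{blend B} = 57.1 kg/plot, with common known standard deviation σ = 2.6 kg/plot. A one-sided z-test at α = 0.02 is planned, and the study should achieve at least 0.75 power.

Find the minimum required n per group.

n = 101 per group

Standardized effect: d = |μ_{blend A} − μ_{blend B}| / σ = |58.1 − 57.1| / 2.6 = 0.3846
For power 0.75 need Φ(δ − z_{0.02}) = 0.75, so δ = z_{0.02} + z_{0.25} = 2.054 + 0.674 = 2.728.
δ = d·√(n/2) ⇒ n = 2(δ/d)² = 2 × (2.728 / 0.3846)² = 100.63.
Round up to the next whole unit.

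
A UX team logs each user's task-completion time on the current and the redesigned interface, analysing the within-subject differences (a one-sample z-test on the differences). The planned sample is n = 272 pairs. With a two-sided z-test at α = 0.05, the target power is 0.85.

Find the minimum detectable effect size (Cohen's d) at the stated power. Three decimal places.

Required noncentrality: δ = z_{0.025} + z_{0.15} = 1.960 + 1.036 = 2.996.
(Lower-tail contribution to power is negligible for δ > 0.)
δ = d·√n ⇒ d = δ/√n = 2.996/√272 = 0.1817.

d ≈ 0.182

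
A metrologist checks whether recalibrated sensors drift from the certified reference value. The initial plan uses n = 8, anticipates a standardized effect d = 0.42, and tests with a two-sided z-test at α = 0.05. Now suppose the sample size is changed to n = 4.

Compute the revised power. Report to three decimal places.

Power ≈ 0.134

With n = 4: δ = d·√n = 0.42 × √4 = 0.8400. Critical value z_{0.025} = 1.960.
Revised power = Φ(δ − 1.960) + Φ(−δ − 1.960) = Φ(-1.120) + Φ(-2.800) = 0.1314 + 0.0026 = 0.1339.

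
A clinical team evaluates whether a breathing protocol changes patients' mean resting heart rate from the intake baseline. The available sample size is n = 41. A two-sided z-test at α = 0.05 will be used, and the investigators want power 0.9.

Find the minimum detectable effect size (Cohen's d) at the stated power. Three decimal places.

d ≈ 0.506

Required noncentrality: δ = z_{0.025} + z_{0.10} = 1.960 + 1.282 = 3.242.
(Lower-tail contribution to power is negligible for δ > 0.)
δ = d·√n ⇒ d = δ/√n = 3.242/√41 = 0.5062.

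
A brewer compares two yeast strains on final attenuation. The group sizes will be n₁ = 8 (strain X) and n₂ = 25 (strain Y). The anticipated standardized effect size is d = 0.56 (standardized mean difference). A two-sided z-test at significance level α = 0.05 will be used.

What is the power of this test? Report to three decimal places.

Power ≈ 0.281

Noncentrality parameter: δ = d / √(1/n₁ + 1/n₂) = 0.56 / √(1/8 + 1/25) = 1.3786
Critical value for a two-sided test at α = 0.05: z_{α/2} = 1.960.
Power = Φ(δ − 1.960) + Φ(−δ − 1.960) = Φ(-0.581) + Φ(-3.339) = 0.2805 + 0.0004 = 0.2809.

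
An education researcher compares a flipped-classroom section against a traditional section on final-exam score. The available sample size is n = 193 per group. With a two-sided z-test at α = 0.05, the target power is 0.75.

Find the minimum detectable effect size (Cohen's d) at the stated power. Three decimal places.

Need Φ(δ − 1.960) = 0.75, so δ = 1.960 + 0.674 = 2.634.
(Lower-tail contribution to power is negligible for δ > 0.)
δ = d·√(n/2) ⇒ d = δ/√(n/2) = 2.634/√(193/2) = 0.2682.

d ≈ 0.268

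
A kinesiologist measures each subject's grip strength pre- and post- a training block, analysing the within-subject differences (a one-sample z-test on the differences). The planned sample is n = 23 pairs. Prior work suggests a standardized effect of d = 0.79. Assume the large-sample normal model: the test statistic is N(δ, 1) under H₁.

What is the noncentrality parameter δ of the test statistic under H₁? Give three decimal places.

δ = d·√n = 0.79 × √23 = 3.7887

δ ≈ 3.789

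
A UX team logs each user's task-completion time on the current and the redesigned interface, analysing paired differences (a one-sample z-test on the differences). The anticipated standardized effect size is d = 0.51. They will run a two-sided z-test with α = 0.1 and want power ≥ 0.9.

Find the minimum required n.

n = 33

For power 0.9 need Φ(δ − z_{0.05}) = 0.9, so δ = z_{0.05} + z_{0.10} = 1.645 + 1.282 = 2.926.
(The Φ(−δ − z_{α/2}) term is vanishingly small for δ > 0 and is dropped in the standard sample-size formula.)
δ = d·√n ⇒ n = (δ/d)² = (2.926 / 0.51)² = 32.93.
Round up to the next whole unit.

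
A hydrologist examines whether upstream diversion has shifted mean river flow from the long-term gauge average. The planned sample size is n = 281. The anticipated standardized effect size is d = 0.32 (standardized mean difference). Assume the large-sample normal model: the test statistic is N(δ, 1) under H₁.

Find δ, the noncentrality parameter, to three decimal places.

δ ≈ 5.364

δ = d·√n = 0.32 × √281 = 5.3642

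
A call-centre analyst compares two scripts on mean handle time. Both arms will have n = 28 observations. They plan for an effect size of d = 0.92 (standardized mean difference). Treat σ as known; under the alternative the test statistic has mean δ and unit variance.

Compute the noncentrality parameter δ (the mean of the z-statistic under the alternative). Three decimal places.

δ ≈ 3.442

δ = d·√(n/2) = 0.92 × √(28/2) = 3.4423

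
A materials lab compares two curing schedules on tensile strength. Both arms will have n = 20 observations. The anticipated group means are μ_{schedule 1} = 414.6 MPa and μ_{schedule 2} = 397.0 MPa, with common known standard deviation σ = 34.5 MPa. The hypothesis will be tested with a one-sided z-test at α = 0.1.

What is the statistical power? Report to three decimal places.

Standardized effect: d = |μ_{schedule 1} − μ_{schedule 2}| / σ = |414.6 − 397.0| / 34.5 = 0.5101
Noncentrality parameter: δ = d·√(n/2) = 0.5101 × √(20/2) = 1.6132
Critical value for a one-sided test at α = 0.1: z_α = 1.282.
Power = P(Z > 1.282 − δ) = Φ(0.332) = 0.6299.

Power ≈ 0.630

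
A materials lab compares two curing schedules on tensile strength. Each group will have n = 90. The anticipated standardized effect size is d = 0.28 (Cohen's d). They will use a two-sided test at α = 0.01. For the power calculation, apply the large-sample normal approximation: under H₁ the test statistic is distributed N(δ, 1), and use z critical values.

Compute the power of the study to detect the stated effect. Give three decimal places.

Power ≈ 0.243

Noncentrality parameter: δ = d·√(n/2) = 0.28 × √(90/2) = 1.8783
Two-sided α = 0.01 → critical value z_{0.005} = 2.576.
Power = Φ(δ − 2.576) + Φ(−δ − 2.576) = Φ(-0.698) + Φ(-4.454) = 0.2427 + 0.0000 = 0.2427.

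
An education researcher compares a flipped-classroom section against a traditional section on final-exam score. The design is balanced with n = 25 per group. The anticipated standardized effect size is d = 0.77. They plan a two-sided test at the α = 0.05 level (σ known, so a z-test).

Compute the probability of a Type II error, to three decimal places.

Noncentrality parameter: δ = d·√(n/2) = 0.77 × √(25/2) = 2.7224
Critical value for a two-sided test at α = 0.05: z_{α/2} = 1.960.
Power = Φ(δ − 1.960) + Φ(−δ − 1.960) = Φ(0.762) + Φ(-4.682) = 0.7771 + 0.0000 = 0.7771.
Type II error: β = 1 − power = 1 − 0.7771 = 0.2229.

β ≈ 0.223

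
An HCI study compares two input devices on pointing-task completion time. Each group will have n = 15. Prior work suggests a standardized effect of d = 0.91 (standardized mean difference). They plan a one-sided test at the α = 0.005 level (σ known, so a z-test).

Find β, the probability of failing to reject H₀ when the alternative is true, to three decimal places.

β ≈ 0.533

Noncentrality parameter: δ = d·√(n/2) = 0.91 × √(15/2) = 2.4921
One-sided α = 0.005 → critical value z_{0.005} = 2.576.
Power = P(Z > 2.576 − δ) = Φ(-0.084) = 0.4667.
Type II error: β = 1 − power = 1 − 0.4667 = 0.5333.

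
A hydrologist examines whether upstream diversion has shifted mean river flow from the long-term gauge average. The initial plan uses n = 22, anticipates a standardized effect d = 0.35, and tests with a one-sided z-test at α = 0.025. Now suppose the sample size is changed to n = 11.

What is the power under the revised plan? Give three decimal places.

Power ≈ 0.212

With n = 11: δ = d·√n = 0.35 × √11 = 1.1608. Critical value z_{0.025} = 1.960.
Revised power = P(Z > 1.960 − δ) = Φ(-0.799) = 0.2121.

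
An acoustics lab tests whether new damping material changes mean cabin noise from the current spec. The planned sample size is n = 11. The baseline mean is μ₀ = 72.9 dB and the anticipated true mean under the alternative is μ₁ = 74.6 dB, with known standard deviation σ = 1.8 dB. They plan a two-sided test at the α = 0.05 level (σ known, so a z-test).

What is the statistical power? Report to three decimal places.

Standardized effect: d = |μ₁ − μ₀| / σ = |74.6 − 72.9| / 1.8 = 0.9444
Noncentrality parameter: δ = d·√n = 0.9444 × √11 = 3.1324
Two-sided α = 0.05 → critical value z_{0.025} = 1.960.
Power = Φ(δ − 1.960) + Φ(−δ − 1.960) = Φ(1.172) + Φ(-5.092) = 0.8795 + 0.0000 = 0.8795.

Power ≈ 0.879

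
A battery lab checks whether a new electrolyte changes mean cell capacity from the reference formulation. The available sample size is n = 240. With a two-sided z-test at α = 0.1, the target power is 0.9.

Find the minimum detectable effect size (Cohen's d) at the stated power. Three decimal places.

d ≈ 0.189

Need Φ(δ − 1.645) = 0.9, so δ = 1.645 + 1.282 = 2.926.
(The second rejection-region term Φ(−δ − z_{α/2}) is negligible and dropped.)
δ = d·√n ⇒ d = δ/√n = 2.926/√240 = 0.1889.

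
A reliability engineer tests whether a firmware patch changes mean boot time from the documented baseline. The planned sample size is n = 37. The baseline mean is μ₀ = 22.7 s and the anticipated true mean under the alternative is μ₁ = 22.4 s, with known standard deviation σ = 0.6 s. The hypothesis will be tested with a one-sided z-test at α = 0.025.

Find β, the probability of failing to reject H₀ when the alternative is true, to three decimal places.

β ≈ 0.140

Standardized effect: d = |μ₁ − μ₀| / σ = |22.4 − 22.7| / 0.6 = 0.5000
Noncentrality parameter: λ = d·√n = 0.5000 × √37 = 3.0414
One-sided α = 0.025 → critical value z_{0.025} = 1.960.
Power = Φ(λ − 1.960) = Φ(1.081) = 0.8602.
Type II error: β = 1 − power = 1 − 0.8602 = 0.1398.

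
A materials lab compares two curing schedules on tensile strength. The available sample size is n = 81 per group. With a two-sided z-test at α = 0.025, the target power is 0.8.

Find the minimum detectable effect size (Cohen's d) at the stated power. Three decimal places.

Required noncentrality: δ = z_{0.0125} + z_{0.20} = 2.241 + 0.842 = 3.083.
(Lower-tail contribution to power is negligible for δ > 0.)
δ = d·√(n/2) ⇒ d = δ/√(n/2) = 3.083/√(81/2) = 0.4845.

d ≈ 0.484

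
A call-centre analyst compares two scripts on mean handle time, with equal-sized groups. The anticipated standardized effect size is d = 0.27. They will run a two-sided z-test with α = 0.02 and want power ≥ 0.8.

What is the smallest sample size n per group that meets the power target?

Set Φ(δ − 2.326) = 0.8; then δ − 2.326 = Φ⁻¹(0.8) = 0.842, giving δ = 3.168.
(The Φ(−δ − z_{α/2}) term is vanishingly small for δ > 0 and is dropped in the standard sample-size formula.)
δ = d·√(n/2) ⇒ n = 2(δ/d)² = 2 × (3.168 / 0.27)² = 275.34.
Rounding up, n = 276 per group.

n = 276 per group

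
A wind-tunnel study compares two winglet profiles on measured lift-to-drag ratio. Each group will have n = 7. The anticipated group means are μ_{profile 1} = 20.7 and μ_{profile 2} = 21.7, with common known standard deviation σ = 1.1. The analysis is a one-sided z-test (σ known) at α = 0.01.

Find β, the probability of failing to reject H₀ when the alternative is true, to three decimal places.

β ≈ 0.734

Standardized effect: d = |μ_{profile 1} − μ_{profile 2}| / σ = |20.7 − 21.7| / 1.1 = 0.9091
Noncentrality parameter: δ = d·√(n/2) = 0.9091 × √(7/2) = 1.7008
Critical value for a one-sided test at α = 0.01: z_α = 2.326.
Power = P(Z > 2.326 − δ) = Φ(-0.626) = 0.2658.
Type II error: β = 1 − power = 1 − 0.2658 = 0.7342.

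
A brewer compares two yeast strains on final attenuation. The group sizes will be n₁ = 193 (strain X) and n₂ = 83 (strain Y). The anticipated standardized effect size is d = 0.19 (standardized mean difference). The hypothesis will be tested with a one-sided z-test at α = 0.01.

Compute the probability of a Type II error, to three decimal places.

Noncentrality parameter: δ = d / √(1/n₁ + 1/n₂) = 0.19 / √(1/193 + 1/83) = 1.4475
One-sided α = 0.01 → critical value z_{0.01} = 2.326.
Power = Φ(δ − 2.326) = Φ(-0.879) = 0.1897.
Type II error: β = 1 − power = 1 − 0.1897 = 0.8103.

β ≈ 0.810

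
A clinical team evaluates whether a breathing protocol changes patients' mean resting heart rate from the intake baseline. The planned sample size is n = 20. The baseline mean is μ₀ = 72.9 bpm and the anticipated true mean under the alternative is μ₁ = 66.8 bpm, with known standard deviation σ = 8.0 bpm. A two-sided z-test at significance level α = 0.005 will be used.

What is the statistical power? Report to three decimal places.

Power ≈ 0.727

Standardized effect: d = |μ₁ − μ₀| / σ = |66.8 − 72.9| / 8.0 = 0.7625
Noncentrality parameter: δ = d·√n = 0.7625 × √20 = 3.4100
Two-sided α = 0.005 → critical value z_{0.0025} = 2.807.
Power = Φ(δ − 2.807) + Φ(−δ − 2.807) = Φ(0.603) + Φ(-6.217) = 0.7267 + 0.0000 = 0.7267.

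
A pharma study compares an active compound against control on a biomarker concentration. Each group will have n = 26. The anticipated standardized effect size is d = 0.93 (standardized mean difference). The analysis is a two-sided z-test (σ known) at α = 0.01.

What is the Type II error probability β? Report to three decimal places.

Noncentrality parameter: δ = d·√(n/2) = 0.93 × √(26/2) = 3.3532
Two-sided α = 0.01 → critical value z_{0.005} = 2.576.
Power = Φ(δ − 2.576) + Φ(−δ − 2.576) = Φ(0.777) + Φ(-5.929) = 0.7815 + 0.0000 = 0.7815.
Type II error: β = 1 − power = 1 − 0.7815 = 0.2185.

β ≈ 0.218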